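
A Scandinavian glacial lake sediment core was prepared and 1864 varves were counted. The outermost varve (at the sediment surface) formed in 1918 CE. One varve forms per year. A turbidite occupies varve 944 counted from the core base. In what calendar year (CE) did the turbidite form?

998 CE

Between varve 944 and the sediment surface there are 1864 − 944 = 920 varves.
1918 − 920 = 998 CE.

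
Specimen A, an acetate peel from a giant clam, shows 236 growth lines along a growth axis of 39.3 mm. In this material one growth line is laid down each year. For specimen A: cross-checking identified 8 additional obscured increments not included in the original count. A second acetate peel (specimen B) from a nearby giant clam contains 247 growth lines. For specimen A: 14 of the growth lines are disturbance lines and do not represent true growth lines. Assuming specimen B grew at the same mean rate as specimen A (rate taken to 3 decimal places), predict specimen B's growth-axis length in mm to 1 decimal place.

Specimen A: true growth line count = 236 − 14 + 8 = 230.
A: Mean rate = 39.3 mm / 230 years ≈ 0.171 mm/yr.
For B, 0.171 mm/year × 247 years = 42.2 mm.

42.2 mm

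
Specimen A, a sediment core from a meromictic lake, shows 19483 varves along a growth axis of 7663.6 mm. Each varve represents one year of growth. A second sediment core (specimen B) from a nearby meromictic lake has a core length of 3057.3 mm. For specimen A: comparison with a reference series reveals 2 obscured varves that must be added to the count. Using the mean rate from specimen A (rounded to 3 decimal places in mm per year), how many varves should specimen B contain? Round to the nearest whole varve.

Specimen A: correcting the raw count gives 19483 + 2 = 19485 true varves.
A: 7663.6 mm over 19485 years gives 7663.6 / 19485 ≈ 0.393 mm/yr.
B spans 3057.3 / 0.393 = 7779.39 years ≈ 7779 varves.

7779 varves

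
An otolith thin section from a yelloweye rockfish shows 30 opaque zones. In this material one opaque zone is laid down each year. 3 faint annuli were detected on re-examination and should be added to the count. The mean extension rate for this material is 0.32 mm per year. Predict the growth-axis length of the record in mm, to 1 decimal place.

Correcting the raw count gives 30 + 3 = 33 true opaque zones.
Predicted length = 0.32 mm/year × 33 years = 10.6 mm.

10.6 mm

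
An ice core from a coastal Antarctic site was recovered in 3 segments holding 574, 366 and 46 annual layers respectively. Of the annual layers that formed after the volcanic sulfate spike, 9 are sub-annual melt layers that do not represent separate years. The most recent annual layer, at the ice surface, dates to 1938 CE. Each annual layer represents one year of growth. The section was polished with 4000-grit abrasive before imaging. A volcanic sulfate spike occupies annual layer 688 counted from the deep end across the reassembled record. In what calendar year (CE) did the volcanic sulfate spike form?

Total annual layers = 574 + 366 + 46 = 986.
986 − 688 = 298 annual layers lie beyond the volcanic sulfate spike toward the ice surface.
Removing the 9 false annual layers leaves 298 − 9 = 289 true annual layers beyond the volcanic sulfate spike.
Counting back 289 years from 1938 CE places the volcanic sulfate spike in 1938 − 289 = 1649 CE.

1649 CE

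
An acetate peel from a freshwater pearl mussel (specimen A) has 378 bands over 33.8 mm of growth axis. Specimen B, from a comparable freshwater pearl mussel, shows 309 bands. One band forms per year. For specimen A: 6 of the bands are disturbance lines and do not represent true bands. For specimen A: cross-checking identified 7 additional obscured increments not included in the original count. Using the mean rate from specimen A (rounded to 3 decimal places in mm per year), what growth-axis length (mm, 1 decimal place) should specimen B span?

27.5 mm

Specimen A: after corrections the count is 378 − 6 + 7 = 379 bands.
A: 33.8 mm over 379 years gives 33.8 / 379 ≈ 0.089 mm/year.
B's length ≈ 0.089 × 309 = 27.5 mm.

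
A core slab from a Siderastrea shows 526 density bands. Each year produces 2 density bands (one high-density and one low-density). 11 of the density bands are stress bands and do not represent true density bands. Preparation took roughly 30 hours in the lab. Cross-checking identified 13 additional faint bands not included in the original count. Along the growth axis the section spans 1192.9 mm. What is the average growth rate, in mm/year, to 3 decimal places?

4.519 mm/year

Adjusted count: 526 − 11 + 13 = 528 density bands.
528 density bands at 2 per year is 528 / 2 = 264 years.
1192.9 mm over 264 years gives 1192.9 / 264 ≈ 4.519 mm/year.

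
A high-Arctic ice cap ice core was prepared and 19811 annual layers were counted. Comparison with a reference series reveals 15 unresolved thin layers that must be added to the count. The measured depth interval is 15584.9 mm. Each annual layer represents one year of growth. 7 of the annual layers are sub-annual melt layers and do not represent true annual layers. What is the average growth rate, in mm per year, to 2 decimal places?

Correcting the raw count gives 19811 − 7 + 15 = 19819 true annual layers.
Mean rate = 15584.9 mm / 19819 years ≈ 0.79 mm per year.

0.79 mm per year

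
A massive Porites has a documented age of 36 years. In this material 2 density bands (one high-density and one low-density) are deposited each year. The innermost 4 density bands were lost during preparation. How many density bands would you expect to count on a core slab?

68 density bands

36 years at 2 density bands per year gives 36 × 2 = 72 density bands.
Less the 4 uncaptured density bands: 72 − 4 = 68.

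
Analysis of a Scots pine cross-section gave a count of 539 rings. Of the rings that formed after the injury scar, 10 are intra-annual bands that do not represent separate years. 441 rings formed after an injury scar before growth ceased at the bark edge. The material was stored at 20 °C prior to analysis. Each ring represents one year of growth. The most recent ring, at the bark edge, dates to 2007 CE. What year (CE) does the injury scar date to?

1576 CE

441 rings formed after the injury scar.
Removing the 10 false rings leaves 441 − 10 = 431 true rings beyond the injury scar.
2007 − 431 = 1576 CE.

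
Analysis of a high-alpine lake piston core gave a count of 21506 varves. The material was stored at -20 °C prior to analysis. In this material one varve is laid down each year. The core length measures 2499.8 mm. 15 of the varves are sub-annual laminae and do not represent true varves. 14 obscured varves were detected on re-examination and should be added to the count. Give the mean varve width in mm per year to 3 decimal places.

0.116 mm per year

Correcting the raw count gives 21506 − 15 + 14 = 21505 true varves.
Mean rate = 2499.8 mm / 21505 years ≈ 0.116 mm per year.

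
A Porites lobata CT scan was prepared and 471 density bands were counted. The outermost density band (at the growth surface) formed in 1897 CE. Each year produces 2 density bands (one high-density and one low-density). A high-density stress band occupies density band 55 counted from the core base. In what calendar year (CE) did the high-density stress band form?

1689 CE

Between density band 55 and the growth surface there are 471 − 55 = 416 density bands.
With 2 density bands per year, 416 / 2 = 208 years.
Counting back 208 years from 1897 CE places the high-density stress band in 1897 − 208 = 1689 CE.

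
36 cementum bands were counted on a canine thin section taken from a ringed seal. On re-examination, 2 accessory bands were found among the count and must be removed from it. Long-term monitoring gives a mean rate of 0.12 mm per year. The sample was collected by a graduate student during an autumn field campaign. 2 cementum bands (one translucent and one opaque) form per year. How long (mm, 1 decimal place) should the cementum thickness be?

2.0 mm

Adjusted count: 36 − 2 = 34 cementum bands.
Dividing by 2 cementum bands per year: 34 / 2 = 17 years.
Length ≈ 0.12 × 17 = 2.0 mm.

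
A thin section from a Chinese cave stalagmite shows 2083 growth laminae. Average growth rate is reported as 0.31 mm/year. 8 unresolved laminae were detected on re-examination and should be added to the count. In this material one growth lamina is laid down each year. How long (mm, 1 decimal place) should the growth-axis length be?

True growth lamina count = 2083 + 8 = 2091.
Length ≈ 0.31 × 2091 = 648.2 mm.

648.2 mm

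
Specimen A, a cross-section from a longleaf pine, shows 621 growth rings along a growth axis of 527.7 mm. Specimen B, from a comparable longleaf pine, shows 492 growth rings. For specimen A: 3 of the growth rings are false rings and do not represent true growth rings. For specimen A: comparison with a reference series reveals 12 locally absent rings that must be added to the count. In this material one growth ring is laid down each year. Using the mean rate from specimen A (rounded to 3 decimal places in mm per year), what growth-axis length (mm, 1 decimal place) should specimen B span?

412.3 mm

Specimen A: after corrections the count is 621 − 3 + 12 = 630 growth rings.
A: 527.7 mm over 630 years gives 527.7 / 630 ≈ 0.838 mm/yr.
B's length ≈ 0.838 × 492 = 412.3 mm.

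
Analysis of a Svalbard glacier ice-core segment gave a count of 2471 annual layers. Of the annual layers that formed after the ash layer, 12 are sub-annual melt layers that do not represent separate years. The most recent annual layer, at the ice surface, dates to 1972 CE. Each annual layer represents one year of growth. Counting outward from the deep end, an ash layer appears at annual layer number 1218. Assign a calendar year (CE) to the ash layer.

731 CE

Between annual layer 1218 and the ice surface there are 2471 − 1218 = 1253 annual layers.
Excluding 12 false annual layers: 1253 − 12 = 1241.
The annual layer at the ice surface is 1972 CE, so the ash layer dates to 1972 − 1241 = 731 CE.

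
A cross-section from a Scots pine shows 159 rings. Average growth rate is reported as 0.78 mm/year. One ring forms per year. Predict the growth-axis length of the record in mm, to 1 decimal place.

The record spans 159 years at 0.78 mm per year.
Predicted length = 0.78 mm/year × 159 years = 124.0 mm.

124.0 mm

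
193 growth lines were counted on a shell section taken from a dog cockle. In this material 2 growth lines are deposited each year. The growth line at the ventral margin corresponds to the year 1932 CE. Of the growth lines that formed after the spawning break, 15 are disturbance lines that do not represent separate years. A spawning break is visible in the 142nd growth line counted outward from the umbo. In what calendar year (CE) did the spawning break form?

1914 CE

Between growth line 142 and the ventral margin there are 193 − 142 = 51 growth lines.
Removing the 15 false growth lines leaves 51 − 15 = 36 true growth lines beyond the spawning break.
With 2 growth lines per year, 36 / 2 = 18 years.
The growth line at the ventral margin is 1932 CE, so the spawning break dates to 1932 − 18 = 1914 CE.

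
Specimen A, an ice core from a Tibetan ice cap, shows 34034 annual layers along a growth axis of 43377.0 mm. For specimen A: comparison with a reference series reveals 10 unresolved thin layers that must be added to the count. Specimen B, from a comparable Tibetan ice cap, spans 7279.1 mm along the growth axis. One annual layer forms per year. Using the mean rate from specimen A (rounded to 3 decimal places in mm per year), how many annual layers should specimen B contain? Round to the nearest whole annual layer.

5714 annual layers

Specimen A: after corrections the count is 34034 + 10 = 34044 annual layers.
A: Mean rate = 43377.0 mm / 34044 years ≈ 1.274 mm/year.
For B, 7279.1 / 1.274 = 5713.58 years ≈ 5714 annual layers.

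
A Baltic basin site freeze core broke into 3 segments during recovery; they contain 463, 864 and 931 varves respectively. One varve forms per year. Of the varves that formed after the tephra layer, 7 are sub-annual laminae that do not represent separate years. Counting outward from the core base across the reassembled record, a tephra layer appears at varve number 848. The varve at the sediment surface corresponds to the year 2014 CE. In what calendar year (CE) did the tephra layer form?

Total varves = 463 + 864 + 931 = 2258.
The tephra layer sits at varve 848 from the core base, so 2258 − 848 = 1410 varves formed after it.
Removing the 7 false varves leaves 1410 − 7 = 1403 true varves beyond the tephra layer.
The varve at the sediment surface is 2014 CE, so the tephra layer dates to 2014 − 1403 = 611 CE.

611 CE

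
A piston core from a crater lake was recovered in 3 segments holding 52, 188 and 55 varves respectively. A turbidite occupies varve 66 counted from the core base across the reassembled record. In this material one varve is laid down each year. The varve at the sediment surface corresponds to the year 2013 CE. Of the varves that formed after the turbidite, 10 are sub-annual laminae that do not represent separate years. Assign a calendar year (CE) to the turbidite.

Total varves = 52 + 188 + 55 = 295.
The turbidite sits at varve 66 from the core base, so 295 − 66 = 229 varves formed after it.
Removing the 10 false varves leaves 229 − 10 = 219 true varves beyond the turbidite.
Counting back 219 years from 2013 CE places the turbidite in 2013 − 219 = 1794 CE.

1794 CE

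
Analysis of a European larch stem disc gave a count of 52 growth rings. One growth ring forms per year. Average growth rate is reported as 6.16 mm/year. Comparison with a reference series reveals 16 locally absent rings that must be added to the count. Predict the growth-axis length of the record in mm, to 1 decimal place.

418.9 mm

Adjusted count: 52 + 16 = 68 growth rings.
Predicted length = 6.16 mm/year × 68 years = 418.9 mm.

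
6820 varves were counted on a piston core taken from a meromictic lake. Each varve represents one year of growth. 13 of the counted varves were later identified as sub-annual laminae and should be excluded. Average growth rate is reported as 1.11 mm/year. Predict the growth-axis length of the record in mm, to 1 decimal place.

Correcting the raw count gives 6820 − 13 = 6807 true varves.
Length ≈ 1.11 × 6807 = 7555.8 mm.

7555.8 mm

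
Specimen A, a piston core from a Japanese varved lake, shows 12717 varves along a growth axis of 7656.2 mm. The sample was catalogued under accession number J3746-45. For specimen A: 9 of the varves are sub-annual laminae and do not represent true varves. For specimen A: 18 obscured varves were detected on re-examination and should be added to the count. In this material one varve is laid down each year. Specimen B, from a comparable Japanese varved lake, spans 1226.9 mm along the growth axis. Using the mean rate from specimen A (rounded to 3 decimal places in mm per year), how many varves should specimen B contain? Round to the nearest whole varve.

2038 varves

Specimen A: after corrections the count is 12717 − 9 + 18 = 12726 varves.
A: Extension rate ≈ 7656.2 / 12726 = 0.602 mm/yr.
Specimen B: 1226.9 mm / 0.602 mm per year = 2038.04 years ≈ 2038 varves.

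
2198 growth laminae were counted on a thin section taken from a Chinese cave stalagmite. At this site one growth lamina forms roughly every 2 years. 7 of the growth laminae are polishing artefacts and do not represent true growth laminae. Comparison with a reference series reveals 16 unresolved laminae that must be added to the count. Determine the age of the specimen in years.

Adjusted count: 2198 − 7 + 16 = 2207 growth laminae.
Multiplying by 2 years per growth lamina: 2207 × 2 = 4414 years.

4414 yr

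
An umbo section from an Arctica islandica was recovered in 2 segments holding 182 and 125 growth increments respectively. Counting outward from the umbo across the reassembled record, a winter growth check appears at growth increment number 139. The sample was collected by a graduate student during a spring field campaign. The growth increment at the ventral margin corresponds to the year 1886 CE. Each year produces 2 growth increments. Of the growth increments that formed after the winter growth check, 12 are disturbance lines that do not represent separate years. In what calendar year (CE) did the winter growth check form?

Total growth increments = 182 + 125 = 307.
The winter growth check sits at growth increment 139 from the umbo, so 307 − 139 = 168 growth increments formed after it.
Removing the 12 false growth increments leaves 168 − 12 = 156 true growth increments beyond the winter growth check.
156 growth increments at 2 per year is 156 / 2 = 78 years.
The growth increment at the ventral margin is 1886 CE, so the winter growth check dates to 1886 − 78 = 1808 CE.

1808 CE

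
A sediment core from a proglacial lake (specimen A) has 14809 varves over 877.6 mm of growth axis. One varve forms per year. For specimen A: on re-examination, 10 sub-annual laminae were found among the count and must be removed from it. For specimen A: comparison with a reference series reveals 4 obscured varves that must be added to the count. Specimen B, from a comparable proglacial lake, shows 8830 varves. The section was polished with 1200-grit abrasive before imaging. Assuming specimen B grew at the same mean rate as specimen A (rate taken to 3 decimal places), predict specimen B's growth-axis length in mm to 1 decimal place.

521.0 mm

Specimen A: adjusted count: 14809 − 10 + 4 = 14803 varves.
A: Extension rate ≈ 877.6 / 14803 = 0.059 mm/yr.
B's length ≈ 0.059 × 8830 = 521.0 mm.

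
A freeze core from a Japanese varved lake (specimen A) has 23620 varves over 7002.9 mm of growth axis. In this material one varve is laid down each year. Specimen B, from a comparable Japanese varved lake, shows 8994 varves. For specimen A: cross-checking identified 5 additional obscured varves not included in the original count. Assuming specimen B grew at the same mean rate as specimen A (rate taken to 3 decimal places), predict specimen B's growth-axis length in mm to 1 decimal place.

Specimen A: after corrections the count is 23620 + 5 = 23625 varves.
A: Mean rate = 7002.9 mm / 23625 years ≈ 0.296 mm per year.
For B, 0.296 mm/year × 8994 years = 2662.2 mm.

2662.2 mm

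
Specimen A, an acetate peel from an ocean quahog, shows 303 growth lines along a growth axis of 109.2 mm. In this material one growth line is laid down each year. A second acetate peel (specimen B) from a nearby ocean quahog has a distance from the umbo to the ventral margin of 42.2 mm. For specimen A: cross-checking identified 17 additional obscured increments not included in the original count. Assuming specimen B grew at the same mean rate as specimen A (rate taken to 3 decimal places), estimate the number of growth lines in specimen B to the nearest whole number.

Specimen A: true growth line count = 303 + 17 = 320.
A: Mean rate = 109.2 mm / 320 years ≈ 0.341 mm per year.
Specimen B: 42.2 mm / 0.341 mm per year = 123.75 years ≈ 124 growth lines.

124 growth lines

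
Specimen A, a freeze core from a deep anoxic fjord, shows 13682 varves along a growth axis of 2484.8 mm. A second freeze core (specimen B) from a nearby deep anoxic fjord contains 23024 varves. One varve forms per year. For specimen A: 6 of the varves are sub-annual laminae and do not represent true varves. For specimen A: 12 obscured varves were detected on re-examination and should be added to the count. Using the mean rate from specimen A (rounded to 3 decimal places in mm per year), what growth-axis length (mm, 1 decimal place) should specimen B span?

Specimen A: after corrections the count is 13682 − 6 + 12 = 13688 varves.
A: Mean rate = 2484.8 mm / 13688 years ≈ 0.182 mm/year.
For B, 0.182 mm/year × 23024 years = 4190.4 mm.

4190.4 mm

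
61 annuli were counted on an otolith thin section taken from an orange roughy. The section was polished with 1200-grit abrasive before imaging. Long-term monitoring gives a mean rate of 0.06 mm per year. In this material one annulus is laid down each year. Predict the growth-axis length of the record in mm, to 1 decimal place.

The record spans 61 years at 0.06 mm per year.
Predicted length = 0.06 mm/year × 61 years = 3.7 mm.

3.7 mm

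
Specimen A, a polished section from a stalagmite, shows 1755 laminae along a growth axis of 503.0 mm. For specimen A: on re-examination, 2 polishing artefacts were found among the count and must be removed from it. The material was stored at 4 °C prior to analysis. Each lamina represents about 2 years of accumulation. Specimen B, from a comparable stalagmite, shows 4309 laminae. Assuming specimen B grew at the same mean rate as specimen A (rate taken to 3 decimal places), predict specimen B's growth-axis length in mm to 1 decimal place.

Specimen A: correcting the raw count gives 1755 − 2 = 1753 true laminae.
Specimen A: at 2 years per lamina, 1753 × 2 = 3506 years.
A: Mean rate = 503.0 mm / 3506 years ≈ 0.143 mm per year.
Specimen B: 4309 laminae at 2 years each span 4309 × 2 = 8618 years. For B, 0.143 mm/year × 8618 years = 1232.4 mm.

1232.4 mm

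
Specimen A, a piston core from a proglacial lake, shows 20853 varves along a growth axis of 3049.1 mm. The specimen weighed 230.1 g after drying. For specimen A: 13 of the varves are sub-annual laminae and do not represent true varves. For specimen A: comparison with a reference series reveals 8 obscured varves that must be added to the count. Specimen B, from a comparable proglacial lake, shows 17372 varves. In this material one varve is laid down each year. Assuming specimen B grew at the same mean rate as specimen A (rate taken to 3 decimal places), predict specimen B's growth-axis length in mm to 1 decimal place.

Specimen A: adjusted count: 20853 − 13 + 8 = 20848 varves.
A: Mean rate = 3049.1 mm / 20848 years ≈ 0.146 mm/year.
B's length ≈ 0.146 × 17372 = 2536.3 mm.

2536.3 mm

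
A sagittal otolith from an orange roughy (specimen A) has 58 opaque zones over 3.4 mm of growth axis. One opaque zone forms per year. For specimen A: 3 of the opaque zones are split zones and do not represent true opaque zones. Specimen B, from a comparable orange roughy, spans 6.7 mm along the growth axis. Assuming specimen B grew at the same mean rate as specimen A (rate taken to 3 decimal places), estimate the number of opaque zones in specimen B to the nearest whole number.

108 opaque zones

Specimen A: adjusted count: 58 − 3 = 55 opaque zones.
A: 3.4 mm over 55 years gives 3.4 / 55 ≈ 0.062 mm per year.
Specimen B: 6.7 mm / 0.062 mm per year = 108.06 years ≈ 108 opaque zones.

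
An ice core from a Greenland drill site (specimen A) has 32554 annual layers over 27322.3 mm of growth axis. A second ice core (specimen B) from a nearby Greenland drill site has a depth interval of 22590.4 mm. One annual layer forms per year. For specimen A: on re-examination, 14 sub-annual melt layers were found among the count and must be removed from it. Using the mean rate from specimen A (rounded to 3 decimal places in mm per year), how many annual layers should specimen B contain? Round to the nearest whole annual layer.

Specimen A: adjusted count: 32554 − 14 = 32540 annual layers.
A: 27322.3 mm over 32540 years gives 27322.3 / 32540 ≈ 0.840 mm per year.
For B, 22590.4 / 0.840 = 26893.33 years ≈ 26893 annual layers.

26893 annual layers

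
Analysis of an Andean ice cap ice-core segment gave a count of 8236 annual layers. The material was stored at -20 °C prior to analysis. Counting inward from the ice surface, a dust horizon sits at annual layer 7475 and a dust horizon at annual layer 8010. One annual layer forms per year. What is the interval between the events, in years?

535 years

Separation: 8010 − 7475 = 535 annual layers.
At one annual layer per year, 535 years elapsed between them.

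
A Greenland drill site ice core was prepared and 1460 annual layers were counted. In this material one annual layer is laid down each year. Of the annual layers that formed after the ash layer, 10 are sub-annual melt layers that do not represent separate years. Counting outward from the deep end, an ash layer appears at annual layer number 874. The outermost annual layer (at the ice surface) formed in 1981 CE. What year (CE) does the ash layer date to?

Between annual layer 874 and the ice surface there are 1460 − 874 = 586 annual layers.
Excluding 10 false annual layers: 586 − 10 = 576.
Counting back 576 years from 1981 CE places the ash layer in 1981 − 576 = 1405 CE.

1405 CE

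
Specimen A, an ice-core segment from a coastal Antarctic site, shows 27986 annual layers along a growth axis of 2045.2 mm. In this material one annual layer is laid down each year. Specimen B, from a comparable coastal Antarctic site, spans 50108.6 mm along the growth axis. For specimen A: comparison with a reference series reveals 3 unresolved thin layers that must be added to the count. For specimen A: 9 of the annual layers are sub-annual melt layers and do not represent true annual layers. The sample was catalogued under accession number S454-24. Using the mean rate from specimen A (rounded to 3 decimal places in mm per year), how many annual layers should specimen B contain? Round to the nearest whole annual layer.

Specimen A: correcting the raw count gives 27986 − 9 + 3 = 27980 true annual layers.
A: Mean rate = 2045.2 mm / 27980 years ≈ 0.073 mm/yr.
For B, 50108.6 / 0.073 = 686419.18 years ≈ 686419 annual layers.

686419 annual layers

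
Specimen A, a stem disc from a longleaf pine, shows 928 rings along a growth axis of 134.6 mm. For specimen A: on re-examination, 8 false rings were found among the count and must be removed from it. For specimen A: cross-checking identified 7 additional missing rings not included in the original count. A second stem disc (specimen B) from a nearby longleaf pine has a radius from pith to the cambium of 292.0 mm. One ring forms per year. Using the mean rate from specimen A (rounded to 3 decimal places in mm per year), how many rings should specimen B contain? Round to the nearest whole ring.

Specimen A: adjusted count: 928 − 8 + 7 = 927 rings.
A: Extension rate ≈ 134.6 / 927 = 0.145 mm/year.
Specimen B: 292.0 mm / 0.145 mm per year = 2013.79 years ≈ 2014 rings.

2014 rings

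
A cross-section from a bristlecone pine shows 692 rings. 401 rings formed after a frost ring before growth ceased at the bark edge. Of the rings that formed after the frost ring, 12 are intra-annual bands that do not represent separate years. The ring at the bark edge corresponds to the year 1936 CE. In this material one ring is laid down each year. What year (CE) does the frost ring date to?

1547 CE

There are 401 rings younger than the frost ring.
Excluding 12 false rings: 401 − 12 = 389.
Counting back 389 years from 1936 CE places the frost ring in 1936 − 389 = 1547 CE.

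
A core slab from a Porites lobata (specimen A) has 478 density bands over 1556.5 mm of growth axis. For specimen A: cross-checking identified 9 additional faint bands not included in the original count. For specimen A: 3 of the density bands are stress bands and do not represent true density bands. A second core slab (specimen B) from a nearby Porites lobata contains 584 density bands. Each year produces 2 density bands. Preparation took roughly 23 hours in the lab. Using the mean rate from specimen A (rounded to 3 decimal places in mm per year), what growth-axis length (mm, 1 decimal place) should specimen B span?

Specimen A: correcting the raw count gives 478 − 3 + 9 = 484 true density bands.
Specimen A: with 2 density bands per year, 484 / 2 = 242 years.
A: 1556.5 mm over 242 years gives 1556.5 / 242 ≈ 6.432 mm/year.
Specimen B: 584 density bands at 2 per year is 584 / 2 = 292 years. B's length ≈ 6.432 × 292 = 1878.1 mm.

1878.1 mm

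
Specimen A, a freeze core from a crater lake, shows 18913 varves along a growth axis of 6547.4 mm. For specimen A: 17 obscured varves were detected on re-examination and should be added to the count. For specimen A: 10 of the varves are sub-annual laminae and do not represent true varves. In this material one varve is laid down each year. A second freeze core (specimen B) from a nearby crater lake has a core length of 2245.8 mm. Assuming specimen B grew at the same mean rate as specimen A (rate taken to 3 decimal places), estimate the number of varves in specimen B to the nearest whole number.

6491 varves

Specimen A: correcting the raw count gives 18913 − 10 + 17 = 18920 true varves.
A: Extension rate ≈ 6547.4 / 18920 = 0.346 mm per year.
B spans 2245.8 / 0.346 = 6490.75 years ≈ 6491 varves.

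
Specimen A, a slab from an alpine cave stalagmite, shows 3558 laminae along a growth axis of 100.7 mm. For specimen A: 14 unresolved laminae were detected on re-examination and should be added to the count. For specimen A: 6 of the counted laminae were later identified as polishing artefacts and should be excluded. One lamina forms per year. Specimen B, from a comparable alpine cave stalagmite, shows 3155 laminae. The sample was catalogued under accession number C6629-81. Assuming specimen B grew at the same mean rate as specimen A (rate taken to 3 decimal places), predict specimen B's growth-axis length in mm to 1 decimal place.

Specimen A: correcting the raw count gives 3558 − 6 + 14 = 3566 true laminae.
A: Extension rate ≈ 100.7 / 3566 = 0.028 mm/yr.
For B, 0.028 mm/year × 3155 years = 88.3 mm.

88.3 mm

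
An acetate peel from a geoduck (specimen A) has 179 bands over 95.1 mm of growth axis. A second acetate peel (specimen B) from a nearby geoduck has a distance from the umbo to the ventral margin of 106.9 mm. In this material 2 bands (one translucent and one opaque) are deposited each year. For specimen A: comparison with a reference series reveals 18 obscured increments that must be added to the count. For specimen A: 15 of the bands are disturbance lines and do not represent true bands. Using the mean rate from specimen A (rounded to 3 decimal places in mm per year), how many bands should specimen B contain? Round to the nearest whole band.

205 bands

Specimen A: after corrections the count is 179 − 15 + 18 = 182 bands.
Specimen A: 182 bands at 2 per year is 182 / 2 = 91 years.
A: Extension rate ≈ 95.1 / 91 = 1.045 mm/yr.
For B, 106.9 / 1.045 = 102.30 years; at 2 bands per year that is 102.30 × 2 ≈ 205 bands.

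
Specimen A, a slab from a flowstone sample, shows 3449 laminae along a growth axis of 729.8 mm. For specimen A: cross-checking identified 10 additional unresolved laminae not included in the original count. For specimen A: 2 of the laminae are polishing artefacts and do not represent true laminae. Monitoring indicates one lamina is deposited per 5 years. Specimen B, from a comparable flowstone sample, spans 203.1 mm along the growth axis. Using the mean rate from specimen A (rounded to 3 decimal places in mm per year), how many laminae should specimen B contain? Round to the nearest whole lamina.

Specimen A: true lamina count = 3449 − 2 + 10 = 3457.
Specimen A: 3457 laminae at 5 years each span 3457 × 5 = 17285 years.
A: Mean rate = 729.8 mm / 17285 years ≈ 0.042 mm per year.
Specimen B: 203.1 mm / 0.042 mm per year = 4835.71 years; at 5 years per lamina that is 4835.71 / 5 ≈ 967 laminae.

967 laminae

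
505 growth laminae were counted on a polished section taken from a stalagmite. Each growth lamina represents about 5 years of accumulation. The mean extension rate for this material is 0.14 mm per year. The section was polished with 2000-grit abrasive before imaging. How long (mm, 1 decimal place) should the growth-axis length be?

353.5 mm

505 growth laminae at 5 years each span 505 × 5 = 2525 years.
Predicted length = 0.14 mm/year × 2525 years = 353.5 mm.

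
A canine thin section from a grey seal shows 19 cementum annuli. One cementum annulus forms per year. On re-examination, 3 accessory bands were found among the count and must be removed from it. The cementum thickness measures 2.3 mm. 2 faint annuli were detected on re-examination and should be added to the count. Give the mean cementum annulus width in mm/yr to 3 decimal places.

True cementum annulus count = 19 − 3 + 2 = 18.
Mean rate = 2.3 mm / 18 years ≈ 0.128 mm/yr.

0.128 mm/yr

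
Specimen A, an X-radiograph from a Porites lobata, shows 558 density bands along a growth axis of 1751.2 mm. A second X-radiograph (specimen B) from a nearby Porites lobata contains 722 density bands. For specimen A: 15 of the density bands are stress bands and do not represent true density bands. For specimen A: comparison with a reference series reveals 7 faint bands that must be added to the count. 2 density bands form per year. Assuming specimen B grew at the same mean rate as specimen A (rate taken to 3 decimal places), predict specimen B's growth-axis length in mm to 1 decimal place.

Specimen A: correcting the raw count gives 558 − 15 + 7 = 550 true density bands.
Specimen A: 550 density bands at 2 per year is 550 / 2 = 275 years.
A: 1751.2 mm over 275 years gives 1751.2 / 275 ≈ 6.368 mm/yr.
Specimen B: with 2 density bands per year, 722 / 2 = 361 years. Length of B = 6.368 × 361 = 2298.8 mm.

2298.8 mm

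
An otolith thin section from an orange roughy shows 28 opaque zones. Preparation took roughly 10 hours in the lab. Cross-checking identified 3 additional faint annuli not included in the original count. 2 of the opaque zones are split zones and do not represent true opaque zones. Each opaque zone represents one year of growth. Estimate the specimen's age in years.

Correcting the raw count gives 28 − 2 + 3 = 29 true opaque zones.
With a one-to-one opaque zone periodicity this is 29 years.

29 years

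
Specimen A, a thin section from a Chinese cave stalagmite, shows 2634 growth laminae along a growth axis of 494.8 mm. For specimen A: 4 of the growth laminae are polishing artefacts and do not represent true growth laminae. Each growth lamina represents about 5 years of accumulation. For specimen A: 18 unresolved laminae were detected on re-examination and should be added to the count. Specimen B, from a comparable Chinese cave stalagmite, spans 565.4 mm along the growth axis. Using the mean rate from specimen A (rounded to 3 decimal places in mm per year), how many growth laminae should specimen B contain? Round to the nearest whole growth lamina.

3056 growth laminae

Specimen A: after corrections the count is 2634 − 4 + 18 = 2648 growth laminae.
Specimen A: multiplying by 5 years per growth lamina: 2648 × 5 = 13240 years.
A: 494.8 mm over 13240 years gives 494.8 / 13240 ≈ 0.037 mm/year.
B spans 565.4 / 0.037 = 15281.08 years; at 5 years per growth lamina that is 15281.08 / 5 ≈ 3056 growth laminae.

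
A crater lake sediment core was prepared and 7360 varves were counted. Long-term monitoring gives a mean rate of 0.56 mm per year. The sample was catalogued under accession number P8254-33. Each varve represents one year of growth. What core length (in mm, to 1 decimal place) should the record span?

7360 years of growth are recorded.
Length ≈ 0.56 × 7360 = 4121.6 mm.

4121.6 mm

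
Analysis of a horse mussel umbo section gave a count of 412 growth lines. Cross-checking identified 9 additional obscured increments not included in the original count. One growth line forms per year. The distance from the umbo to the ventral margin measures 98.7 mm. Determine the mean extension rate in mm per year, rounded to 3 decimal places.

Adjusted count: 412 + 9 = 421 growth lines.
Extension rate ≈ 98.7 / 421 = 0.234 mm per year.

0.234 mm per year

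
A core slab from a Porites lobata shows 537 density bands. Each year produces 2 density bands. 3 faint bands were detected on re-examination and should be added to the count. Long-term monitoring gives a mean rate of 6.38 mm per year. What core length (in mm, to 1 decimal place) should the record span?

1722.6 mm

Adjusted count: 537 + 3 = 540 density bands.
540 density bands at 2 per year is 540 / 2 = 270 years.
Predicted length = 6.38 mm/year × 270 years = 1722.6 mm.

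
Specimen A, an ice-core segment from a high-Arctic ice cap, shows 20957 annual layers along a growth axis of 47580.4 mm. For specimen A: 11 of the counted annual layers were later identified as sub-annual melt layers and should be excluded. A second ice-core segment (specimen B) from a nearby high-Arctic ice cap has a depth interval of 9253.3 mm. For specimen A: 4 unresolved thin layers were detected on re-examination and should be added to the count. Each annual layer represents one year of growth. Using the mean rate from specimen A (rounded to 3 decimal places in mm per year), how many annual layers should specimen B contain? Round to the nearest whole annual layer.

Specimen A: adjusted count: 20957 − 11 + 4 = 20950 annual layers.
A: Mean rate = 47580.4 mm / 20950 years ≈ 2.271 mm/year.
For B, 9253.3 / 2.271 = 4074.55 years ≈ 4075 annual layers.

4075 annual layers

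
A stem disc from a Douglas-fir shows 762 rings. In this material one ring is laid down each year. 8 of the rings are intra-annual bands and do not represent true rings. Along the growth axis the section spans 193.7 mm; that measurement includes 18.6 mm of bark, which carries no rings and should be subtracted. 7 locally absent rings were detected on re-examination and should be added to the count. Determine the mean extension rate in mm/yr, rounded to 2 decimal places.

After corrections the count is 762 − 8 + 7 = 761 rings.
The growth record spans 193.7 − 18.6 = 175.1 mm.
Mean rate = 175.1 mm / 761 years ≈ 0.23 mm/yr.

0.23 mm/yr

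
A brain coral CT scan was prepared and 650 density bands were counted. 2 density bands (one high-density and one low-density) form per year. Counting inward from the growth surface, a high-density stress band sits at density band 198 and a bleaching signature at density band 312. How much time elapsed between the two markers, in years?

57 years

312 − 198 = 114 density bands lie between the two events.
With 2 density bands per year, 114 / 2 = 57 years.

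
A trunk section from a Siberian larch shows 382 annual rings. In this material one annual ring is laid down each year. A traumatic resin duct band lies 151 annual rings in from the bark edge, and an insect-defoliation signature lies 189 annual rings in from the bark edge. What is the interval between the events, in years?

38 years

The two markers are separated by 189 − 151 = 38 annual rings.
One annual ring per year makes the interval 38 years.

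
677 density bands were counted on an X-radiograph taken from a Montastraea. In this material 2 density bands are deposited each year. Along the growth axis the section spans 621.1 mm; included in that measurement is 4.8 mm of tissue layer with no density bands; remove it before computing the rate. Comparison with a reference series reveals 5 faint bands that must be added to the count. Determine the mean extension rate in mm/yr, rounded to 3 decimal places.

Correcting the raw count gives 677 + 5 = 682 true density bands.
With 2 density bands per year, 682 / 2 = 341 years.
Removing the 4.8 mm offcut leaves 621.1 − 4.8 = 616.3 mm.
Mean rate = 616.3 mm / 341 years ≈ 1.807 mm/yr.

1.807 mm/yr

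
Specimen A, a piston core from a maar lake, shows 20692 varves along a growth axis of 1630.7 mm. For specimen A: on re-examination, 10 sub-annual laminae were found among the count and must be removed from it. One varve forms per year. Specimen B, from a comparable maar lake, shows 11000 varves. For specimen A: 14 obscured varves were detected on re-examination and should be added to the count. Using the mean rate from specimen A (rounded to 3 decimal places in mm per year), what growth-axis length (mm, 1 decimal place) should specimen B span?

Specimen A: correcting the raw count gives 20692 − 10 + 14 = 20696 true varves.
A: Extension rate ≈ 1630.7 / 20696 = 0.079 mm/year.
For B, 0.079 mm/year × 11000 years = 869.0 mm.

869.0 mm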